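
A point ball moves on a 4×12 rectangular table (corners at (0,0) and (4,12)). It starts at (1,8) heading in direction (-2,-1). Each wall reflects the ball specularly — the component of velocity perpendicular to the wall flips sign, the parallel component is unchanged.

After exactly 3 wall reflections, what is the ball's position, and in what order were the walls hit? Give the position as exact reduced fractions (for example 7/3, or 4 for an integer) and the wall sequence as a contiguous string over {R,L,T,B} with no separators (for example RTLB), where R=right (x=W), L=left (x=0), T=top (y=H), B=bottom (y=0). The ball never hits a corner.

Final position: (0,7/2)
Wall sequence: LRL

1. t=1/2 → L at (0,15/2); v=(2,-1)
2. t=2 → R at (4,11/2); v=(-2,-1)
3. t=2 → L at (0,7/2); v=(2,-1)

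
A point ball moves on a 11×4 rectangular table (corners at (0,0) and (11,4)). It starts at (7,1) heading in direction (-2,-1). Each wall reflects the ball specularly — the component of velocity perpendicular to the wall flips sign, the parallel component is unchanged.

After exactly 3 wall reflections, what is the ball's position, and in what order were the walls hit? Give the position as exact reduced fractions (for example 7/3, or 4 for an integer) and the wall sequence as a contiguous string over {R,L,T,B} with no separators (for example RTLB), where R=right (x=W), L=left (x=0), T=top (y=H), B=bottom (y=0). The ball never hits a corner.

Final position: (3,4)
Wall sequence: BLT

1. t=1 → B at (5,0); v=(-2,1)
2. t=5/2 → L at (0,5/2); v=(2,1)
3. t=3/2 → T at (3,4); v=(2,-1)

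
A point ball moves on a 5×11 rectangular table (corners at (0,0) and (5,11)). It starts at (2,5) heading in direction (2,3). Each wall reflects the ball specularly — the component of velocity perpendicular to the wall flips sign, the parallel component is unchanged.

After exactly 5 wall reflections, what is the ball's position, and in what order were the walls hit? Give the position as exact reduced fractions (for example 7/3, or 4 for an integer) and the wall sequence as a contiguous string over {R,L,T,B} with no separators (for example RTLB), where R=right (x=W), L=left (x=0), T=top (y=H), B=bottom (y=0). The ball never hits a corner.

1. t=3/2 → R at (5,19/2); v=(-2,3)
2. t=1/2 → T at (4,11); v=(-2,-3)
3. t=2 → L at (0,5); v=(2,-3)
4. t=5/3 → B at (10/3,0); v=(2,3)
5. t=5/6 → R at (5,5/2); v=(-2,3)

Final position: (5,5/2)
Wall sequence: RTLBR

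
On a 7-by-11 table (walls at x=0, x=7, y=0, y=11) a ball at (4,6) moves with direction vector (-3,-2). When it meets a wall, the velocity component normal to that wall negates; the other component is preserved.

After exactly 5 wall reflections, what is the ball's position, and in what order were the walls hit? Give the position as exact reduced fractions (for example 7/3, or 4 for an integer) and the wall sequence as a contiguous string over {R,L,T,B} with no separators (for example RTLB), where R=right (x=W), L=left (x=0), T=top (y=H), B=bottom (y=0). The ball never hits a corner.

Final position: (7,32/3)
Wall sequence: LBRLR

1. t=4/3 → L at (0,10/3); v=(3,-2)
2. t=5/3 → B at (5,0); v=(3,2)
3. t=2/3 → R at (7,4/3); v=(-3,2)
4. t=7/3 → L at (0,6); v=(3,2)
5. t=7/3 → R at (7,32/3); v=(-3,2)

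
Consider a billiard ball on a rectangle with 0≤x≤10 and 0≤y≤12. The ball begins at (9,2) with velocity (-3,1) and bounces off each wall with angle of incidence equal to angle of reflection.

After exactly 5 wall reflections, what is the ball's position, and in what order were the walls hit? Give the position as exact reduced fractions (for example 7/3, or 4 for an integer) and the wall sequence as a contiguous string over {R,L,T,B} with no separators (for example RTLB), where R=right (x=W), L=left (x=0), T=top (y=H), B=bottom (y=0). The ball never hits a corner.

1. t=3 → L at (0,5); v=(3,1)
2. t=10/3 → R at (10,25/3); v=(-3,1)
3. t=10/3 → L at (0,35/3); v=(3,1)
4. t=1/3 → T at (1,12); v=(3,-1)
5. t=3 → R at (10,9); v=(-3,-1)

Final position: (10,9)
Wall sequence: LRLTR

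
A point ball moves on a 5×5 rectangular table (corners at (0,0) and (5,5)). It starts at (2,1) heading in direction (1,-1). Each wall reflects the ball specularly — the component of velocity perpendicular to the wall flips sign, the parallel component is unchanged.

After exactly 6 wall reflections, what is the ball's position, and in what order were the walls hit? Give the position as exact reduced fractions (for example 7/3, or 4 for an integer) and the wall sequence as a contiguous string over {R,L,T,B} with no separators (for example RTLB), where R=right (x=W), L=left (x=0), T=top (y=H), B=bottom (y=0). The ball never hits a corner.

Final position: (5,2)
Wall sequence: BRTLBR

1. t=1 → B at (3,0); v=(1,1)
2. t=2 → R at (5,2); v=(-1,1)
3. t=3 → T at (2,5); v=(-1,-1)
4. t=2 → L at (0,3); v=(1,-1)
5. t=3 → B at (3,0); v=(1,1)
6. t=2 → R at (5,2); v=(-1,1)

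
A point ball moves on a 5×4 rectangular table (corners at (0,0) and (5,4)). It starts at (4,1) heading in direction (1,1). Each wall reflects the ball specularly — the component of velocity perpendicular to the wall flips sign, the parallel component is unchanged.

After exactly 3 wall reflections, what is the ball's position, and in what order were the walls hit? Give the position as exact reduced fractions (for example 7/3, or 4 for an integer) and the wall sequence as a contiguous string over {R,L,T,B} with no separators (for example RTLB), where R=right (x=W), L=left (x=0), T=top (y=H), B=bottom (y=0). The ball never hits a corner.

Final position: (0,1)
Wall sequence: RTL

1. t=1 → R at (5,2); v=(-1,1)
2. t=2 → T at (3,4); v=(-1,-1)
3. t=3 → L at (0,1); v=(1,-1)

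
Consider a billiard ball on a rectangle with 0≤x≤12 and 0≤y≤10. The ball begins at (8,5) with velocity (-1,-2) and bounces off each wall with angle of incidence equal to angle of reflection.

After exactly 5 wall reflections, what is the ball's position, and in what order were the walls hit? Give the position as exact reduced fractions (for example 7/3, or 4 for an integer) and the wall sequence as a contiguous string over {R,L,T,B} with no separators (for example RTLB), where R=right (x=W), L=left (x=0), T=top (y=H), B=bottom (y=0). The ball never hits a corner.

Final position: (19/2,10)
Wall sequence: BTLBT

1. t=5/2 → B at (11/2,0); v=(-1,2)
2. t=5 → T at (1/2,10); v=(-1,-2)
3. t=1/2 → L at (0,9); v=(1,-2)
4. t=9/2 → B at (9/2,0); v=(1,2)
5. t=5 → T at (19/2,10); v=(1,-2)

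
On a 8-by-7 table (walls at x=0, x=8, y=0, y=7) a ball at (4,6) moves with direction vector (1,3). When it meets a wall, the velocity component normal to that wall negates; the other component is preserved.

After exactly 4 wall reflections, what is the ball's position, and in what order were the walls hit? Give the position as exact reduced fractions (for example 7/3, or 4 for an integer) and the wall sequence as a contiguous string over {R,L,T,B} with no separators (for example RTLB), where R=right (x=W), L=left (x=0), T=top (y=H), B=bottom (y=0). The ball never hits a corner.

Final position: (7,7)
Wall sequence: TBRT

1. t=1/3 → T at (13/3,7); v=(1,-3)
2. t=7/3 → B at (20/3,0); v=(1,3)
3. t=4/3 → R at (8,4); v=(-1,3)
4. t=1 → T at (7,7); v=(-1,-3)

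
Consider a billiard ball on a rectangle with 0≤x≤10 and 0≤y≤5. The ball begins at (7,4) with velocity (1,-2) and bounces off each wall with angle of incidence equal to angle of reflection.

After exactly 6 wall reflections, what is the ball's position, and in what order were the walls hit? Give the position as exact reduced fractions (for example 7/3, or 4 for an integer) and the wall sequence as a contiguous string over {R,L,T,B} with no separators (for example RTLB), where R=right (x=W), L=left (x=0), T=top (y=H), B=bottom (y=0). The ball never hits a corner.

1. t=2 → B at (9,0); v=(1,2)
2. t=1 → R at (10,2); v=(-1,2)
3. t=3/2 → T at (17/2,5); v=(-1,-2)
4. t=5/2 → B at (6,0); v=(-1,2)
5. t=5/2 → T at (7/2,5); v=(-1,-2)
6. t=5/2 → B at (1,0); v=(-1,2)

Final position: (1,0)
Wall sequence: BRTBTB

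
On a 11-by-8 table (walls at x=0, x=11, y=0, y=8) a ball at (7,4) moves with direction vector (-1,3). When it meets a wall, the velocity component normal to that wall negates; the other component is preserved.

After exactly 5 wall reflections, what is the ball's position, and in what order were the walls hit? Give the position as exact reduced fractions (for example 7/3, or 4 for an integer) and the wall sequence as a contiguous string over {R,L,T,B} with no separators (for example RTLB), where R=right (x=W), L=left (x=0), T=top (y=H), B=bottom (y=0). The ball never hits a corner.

Final position: (7/3,0)
Wall sequence: TBTLB

1. t=4/3 → T at (17/3,8); v=(-1,-3)
2. t=8/3 → B at (3,0); v=(-1,3)
3. t=8/3 → T at (1/3,8); v=(-1,-3)
4. t=1/3 → L at (0,7); v=(1,-3)
5. t=7/3 → B at (7/3,0); v=(1,3)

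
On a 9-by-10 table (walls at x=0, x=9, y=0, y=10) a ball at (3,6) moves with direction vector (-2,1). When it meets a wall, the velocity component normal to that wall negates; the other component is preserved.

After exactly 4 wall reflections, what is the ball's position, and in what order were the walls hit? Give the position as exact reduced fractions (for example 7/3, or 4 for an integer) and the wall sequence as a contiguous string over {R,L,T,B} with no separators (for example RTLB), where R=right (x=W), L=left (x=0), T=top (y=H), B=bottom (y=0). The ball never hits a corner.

Final position: (0,7/2)
Wall sequence: LTRL

1. t=3/2 → L at (0,15/2); v=(2,1)
2. t=5/2 → T at (5,10); v=(2,-1)
3. t=2 → R at (9,8); v=(-2,-1)
4. t=9/2 → L at (0,7/2); v=(2,-1)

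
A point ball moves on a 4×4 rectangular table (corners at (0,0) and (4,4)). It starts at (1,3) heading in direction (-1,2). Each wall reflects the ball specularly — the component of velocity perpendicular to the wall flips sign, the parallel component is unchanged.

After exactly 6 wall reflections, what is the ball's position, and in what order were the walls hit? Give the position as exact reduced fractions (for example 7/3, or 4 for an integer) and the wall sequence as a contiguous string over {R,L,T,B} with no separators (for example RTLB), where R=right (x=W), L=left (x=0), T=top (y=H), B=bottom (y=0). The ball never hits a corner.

Final position: (5/2,0)
Wall sequence: TLBTRB

1. t=1/2 → T at (1/2,4); v=(-1,-2)
2. t=1/2 → L at (0,3); v=(1,-2)
3. t=3/2 → B at (3/2,0); v=(1,2)
4. t=2 → T at (7/2,4); v=(1,-2)
5. t=1/2 → R at (4,3); v=(-1,-2)
6. t=3/2 → B at (5/2,0); v=(-1,2)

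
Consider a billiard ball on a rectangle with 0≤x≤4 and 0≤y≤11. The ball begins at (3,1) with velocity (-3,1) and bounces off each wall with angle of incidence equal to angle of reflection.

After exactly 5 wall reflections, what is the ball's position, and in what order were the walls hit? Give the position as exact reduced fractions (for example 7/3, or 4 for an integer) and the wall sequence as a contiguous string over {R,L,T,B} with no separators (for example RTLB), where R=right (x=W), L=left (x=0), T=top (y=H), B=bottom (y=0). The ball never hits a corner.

Final position: (0,22/3)
Wall sequence: LRLRL

1. t=1 → L at (0,2); v=(3,1)
2. t=4/3 → R at (4,10/3); v=(-3,1)
3. t=4/3 → L at (0,14/3); v=(3,1)
4. t=4/3 → R at (4,6); v=(-3,1)
5. t=4/3 → L at (0,22/3); v=(3,1)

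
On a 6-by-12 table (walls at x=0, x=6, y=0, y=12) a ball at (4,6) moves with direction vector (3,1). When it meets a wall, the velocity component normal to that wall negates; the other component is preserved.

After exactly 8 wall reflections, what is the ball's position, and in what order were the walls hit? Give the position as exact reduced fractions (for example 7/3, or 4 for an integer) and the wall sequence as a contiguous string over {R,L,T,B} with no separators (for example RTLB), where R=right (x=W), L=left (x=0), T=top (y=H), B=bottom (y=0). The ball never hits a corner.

1. t=2/3 → R at (6,20/3); v=(-3,1)
2. t=2 → L at (0,26/3); v=(3,1)
3. t=2 → R at (6,32/3); v=(-3,1)
4. t=4/3 → T at (2,12); v=(-3,-1)
5. t=2/3 → L at (0,34/3); v=(3,-1)
6. t=2 → R at (6,28/3); v=(-3,-1)
7. t=2 → L at (0,22/3); v=(3,-1)
8. t=2 → R at (6,16/3); v=(-3,-1)

Final position: (6,16/3)
Wall sequence: RLRTLRLR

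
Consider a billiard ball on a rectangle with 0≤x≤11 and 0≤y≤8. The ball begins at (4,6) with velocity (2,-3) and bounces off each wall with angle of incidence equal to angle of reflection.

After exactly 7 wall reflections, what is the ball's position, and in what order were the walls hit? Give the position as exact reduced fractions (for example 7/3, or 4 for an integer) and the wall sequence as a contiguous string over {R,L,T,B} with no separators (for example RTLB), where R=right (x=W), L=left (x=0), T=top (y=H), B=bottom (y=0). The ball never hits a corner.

Final position: (22/3,0)
Wall sequence: BRTBLTB

1. t=2 → B at (8,0); v=(2,3)
2. t=3/2 → R at (11,9/2); v=(-2,3)
3. t=7/6 → T at (26/3,8); v=(-2,-3)
4. t=8/3 → B at (10/3,0); v=(-2,3)
5. t=5/3 → L at (0,5); v=(2,3)
6. t=1 → T at (2,8); v=(2,-3)
7. t=8/3 → B at (22/3,0); v=(2,3)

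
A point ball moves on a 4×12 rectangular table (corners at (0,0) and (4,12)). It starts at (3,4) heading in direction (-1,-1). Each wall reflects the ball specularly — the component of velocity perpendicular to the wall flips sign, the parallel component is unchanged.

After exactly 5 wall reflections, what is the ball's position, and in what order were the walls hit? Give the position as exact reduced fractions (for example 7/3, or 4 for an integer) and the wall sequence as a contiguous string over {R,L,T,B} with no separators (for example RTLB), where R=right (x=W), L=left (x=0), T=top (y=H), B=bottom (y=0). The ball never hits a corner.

Final position: (4,11)
Wall sequence: LBRLR

1. t=3 → L at (0,1); v=(1,-1)
2. t=1 → B at (1,0); v=(1,1)
3. t=3 → R at (4,3); v=(-1,1)
4. t=4 → L at (0,7); v=(1,1)
5. t=4 → R at (4,11); v=(-1,1)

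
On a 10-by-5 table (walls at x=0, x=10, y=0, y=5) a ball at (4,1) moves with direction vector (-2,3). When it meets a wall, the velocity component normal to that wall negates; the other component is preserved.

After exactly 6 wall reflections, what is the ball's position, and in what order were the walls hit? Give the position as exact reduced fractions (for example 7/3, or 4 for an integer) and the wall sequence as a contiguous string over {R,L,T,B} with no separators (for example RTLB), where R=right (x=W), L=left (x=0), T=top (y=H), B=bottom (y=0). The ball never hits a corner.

Final position: (10,2)
Wall sequence: TLBTBR

1. t=4/3 → T at (4/3,5); v=(-2,-3)
2. t=2/3 → L at (0,3); v=(2,-3)
3. t=1 → B at (2,0); v=(2,3)
4. t=5/3 → T at (16/3,5); v=(2,-3)
5. t=5/3 → B at (26/3,0); v=(2,3)
6. t=2/3 → R at (10,2); v=(-2,3)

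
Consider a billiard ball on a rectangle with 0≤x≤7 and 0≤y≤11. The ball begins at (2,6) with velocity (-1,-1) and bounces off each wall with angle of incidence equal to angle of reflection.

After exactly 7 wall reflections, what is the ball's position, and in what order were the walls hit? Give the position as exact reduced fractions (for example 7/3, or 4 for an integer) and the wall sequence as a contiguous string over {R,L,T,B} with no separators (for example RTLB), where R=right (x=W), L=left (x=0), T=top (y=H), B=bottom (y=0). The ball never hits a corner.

1. t=2 → L at (0,4); v=(1,-1)
2. t=4 → B at (4,0); v=(1,1)
3. t=3 → R at (7,3); v=(-1,1)
4. t=7 → L at (0,10); v=(1,1)
5. t=1 → T at (1,11); v=(1,-1)
6. t=6 → R at (7,5); v=(-1,-1)
7. t=5 → B at (2,0); v=(-1,1)

Final position: (2,0)
Wall sequence: LBRLTRB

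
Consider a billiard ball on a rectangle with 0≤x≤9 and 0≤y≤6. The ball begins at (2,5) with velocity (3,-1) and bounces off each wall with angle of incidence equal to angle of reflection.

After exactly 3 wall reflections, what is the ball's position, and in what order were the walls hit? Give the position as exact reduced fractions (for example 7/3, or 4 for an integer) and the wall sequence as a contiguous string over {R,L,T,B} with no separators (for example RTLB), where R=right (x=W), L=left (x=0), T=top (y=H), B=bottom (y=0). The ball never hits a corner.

Final position: (0,1/3)
Wall sequence: RBL

1. t=7/3 → R at (9,8/3); v=(-3,-1)
2. t=8/3 → B at (1,0); v=(-3,1)
3. t=1/3 → L at (0,1/3); v=(3,1)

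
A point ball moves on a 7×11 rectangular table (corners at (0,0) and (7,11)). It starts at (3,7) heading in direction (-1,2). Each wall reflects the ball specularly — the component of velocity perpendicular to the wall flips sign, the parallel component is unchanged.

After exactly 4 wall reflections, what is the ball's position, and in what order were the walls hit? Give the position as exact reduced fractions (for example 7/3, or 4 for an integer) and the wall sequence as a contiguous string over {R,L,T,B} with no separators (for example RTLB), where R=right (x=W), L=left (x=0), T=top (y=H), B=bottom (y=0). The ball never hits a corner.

Final position: (7,5)
Wall sequence: TLBR

1. t=2 → T at (1,11); v=(-1,-2)
2. t=1 → L at (0,9); v=(1,-2)
3. t=9/2 → B at (9/2,0); v=(1,2)
4. t=5/2 → R at (7,5); v=(-1,2)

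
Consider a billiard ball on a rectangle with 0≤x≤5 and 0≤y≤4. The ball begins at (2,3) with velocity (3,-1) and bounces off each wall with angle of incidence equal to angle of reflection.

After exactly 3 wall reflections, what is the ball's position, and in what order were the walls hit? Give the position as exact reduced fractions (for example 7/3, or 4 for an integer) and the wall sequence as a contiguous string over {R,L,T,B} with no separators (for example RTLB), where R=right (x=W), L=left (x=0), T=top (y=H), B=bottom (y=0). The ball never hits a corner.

Final position: (1,0)
Wall sequence: RLB

1. t=1 → R at (5,2); v=(-3,-1)
2. t=5/3 → L at (0,1/3); v=(3,-1)
3. t=1/3 → B at (1,0); v=(3,1)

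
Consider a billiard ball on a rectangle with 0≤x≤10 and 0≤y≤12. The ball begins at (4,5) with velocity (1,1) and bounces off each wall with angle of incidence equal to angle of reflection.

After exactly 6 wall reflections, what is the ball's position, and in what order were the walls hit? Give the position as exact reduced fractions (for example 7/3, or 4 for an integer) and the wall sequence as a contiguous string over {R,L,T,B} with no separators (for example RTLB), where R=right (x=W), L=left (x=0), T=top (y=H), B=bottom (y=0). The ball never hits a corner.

Final position: (5,12)
Wall sequence: RTLBRT

1. t=6 → R at (10,11); v=(-1,1)
2. t=1 → T at (9,12); v=(-1,-1)
3. t=9 → L at (0,3); v=(1,-1)
4. t=3 → B at (3,0); v=(1,1)
5. t=7 → R at (10,7); v=(-1,1)
6. t=5 → T at (5,12); v=(-1,-1)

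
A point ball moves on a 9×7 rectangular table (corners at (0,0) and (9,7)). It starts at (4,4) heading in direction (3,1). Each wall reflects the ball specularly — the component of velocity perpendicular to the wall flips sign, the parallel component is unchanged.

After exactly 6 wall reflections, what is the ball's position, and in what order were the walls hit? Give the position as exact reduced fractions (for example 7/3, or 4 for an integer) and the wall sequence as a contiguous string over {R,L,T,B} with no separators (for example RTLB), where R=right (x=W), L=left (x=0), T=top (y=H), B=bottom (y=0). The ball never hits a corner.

1. t=5/3 → R at (9,17/3); v=(-3,1)
2. t=4/3 → T at (5,7); v=(-3,-1)
3. t=5/3 → L at (0,16/3); v=(3,-1)
4. t=3 → R at (9,7/3); v=(-3,-1)
5. t=7/3 → B at (2,0); v=(-3,1)
6. t=2/3 → L at (0,2/3); v=(3,1)

Final position: (0,2/3)
Wall sequence: RTLRBL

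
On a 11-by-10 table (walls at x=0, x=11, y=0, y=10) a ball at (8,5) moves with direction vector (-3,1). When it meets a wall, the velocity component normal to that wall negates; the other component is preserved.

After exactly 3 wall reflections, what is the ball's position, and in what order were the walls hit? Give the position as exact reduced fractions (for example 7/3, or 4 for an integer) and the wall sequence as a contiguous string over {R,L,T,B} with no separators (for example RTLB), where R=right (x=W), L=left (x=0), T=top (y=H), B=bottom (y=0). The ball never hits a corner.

1. t=8/3 → L at (0,23/3); v=(3,1)
2. t=7/3 → T at (7,10); v=(3,-1)
3. t=4/3 → R at (11,26/3); v=(-3,-1)

Final position: (11,26/3)
Wall sequence: LTR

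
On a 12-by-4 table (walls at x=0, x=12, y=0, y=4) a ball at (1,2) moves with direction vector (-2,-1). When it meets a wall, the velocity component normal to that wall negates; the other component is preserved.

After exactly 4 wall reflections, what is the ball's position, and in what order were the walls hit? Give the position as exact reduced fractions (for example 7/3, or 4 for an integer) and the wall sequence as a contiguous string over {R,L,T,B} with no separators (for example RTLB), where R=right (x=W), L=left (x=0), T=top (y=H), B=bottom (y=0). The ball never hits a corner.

1. t=1/2 → L at (0,3/2); v=(2,-1)
2. t=3/2 → B at (3,0); v=(2,1)
3. t=4 → T at (11,4); v=(2,-1)
4. t=1/2 → R at (12,7/2); v=(-2,-1)

Final position: (12,7/2)
Wall sequence: LBTR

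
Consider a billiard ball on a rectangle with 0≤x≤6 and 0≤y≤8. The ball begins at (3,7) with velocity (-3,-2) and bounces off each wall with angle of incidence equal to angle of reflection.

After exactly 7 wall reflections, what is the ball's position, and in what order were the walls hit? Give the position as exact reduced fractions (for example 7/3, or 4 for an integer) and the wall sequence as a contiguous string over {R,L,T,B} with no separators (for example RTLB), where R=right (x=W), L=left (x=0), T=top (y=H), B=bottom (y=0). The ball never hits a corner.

Final position: (0,5)
Wall sequence: LRBLRTL

1. t=1 → L at (0,5); v=(3,-2)
2. t=2 → R at (6,1); v=(-3,-2)
3. t=1/2 → B at (9/2,0); v=(-3,2)
4. t=3/2 → L at (0,3); v=(3,2)
5. t=2 → R at (6,7); v=(-3,2)
6. t=1/2 → T at (9/2,8); v=(-3,-2)
7. t=3/2 → L at (0,5); v=(3,-2)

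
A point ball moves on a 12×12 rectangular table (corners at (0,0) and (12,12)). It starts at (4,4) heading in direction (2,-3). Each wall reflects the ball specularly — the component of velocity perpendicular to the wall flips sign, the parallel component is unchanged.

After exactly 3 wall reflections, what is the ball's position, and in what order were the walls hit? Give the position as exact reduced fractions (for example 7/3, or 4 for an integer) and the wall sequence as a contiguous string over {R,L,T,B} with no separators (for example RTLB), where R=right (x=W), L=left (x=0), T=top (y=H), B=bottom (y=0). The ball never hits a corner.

1. t=4/3 → B at (20/3,0); v=(2,3)
2. t=8/3 → R at (12,8); v=(-2,3)
3. t=4/3 → T at (28/3,12); v=(-2,-3)

Final position: (28/3,12)
Wall sequence: BRT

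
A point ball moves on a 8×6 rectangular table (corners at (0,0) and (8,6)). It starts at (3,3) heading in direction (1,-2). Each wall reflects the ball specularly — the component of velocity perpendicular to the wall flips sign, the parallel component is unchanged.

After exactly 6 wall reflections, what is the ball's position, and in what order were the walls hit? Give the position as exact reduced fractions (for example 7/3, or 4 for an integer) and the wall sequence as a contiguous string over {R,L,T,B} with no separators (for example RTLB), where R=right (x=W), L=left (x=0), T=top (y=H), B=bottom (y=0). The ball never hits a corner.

Final position: (0,1)
Wall sequence: BTRBTL

1. t=3/2 → B at (9/2,0); v=(1,2)
2. t=3 → T at (15/2,6); v=(1,-2)
3. t=1/2 → R at (8,5); v=(-1,-2)
4. t=5/2 → B at (11/2,0); v=(-1,2)
5. t=3 → T at (5/2,6); v=(-1,-2)
6. t=5/2 → L at (0,1); v=(1,-2)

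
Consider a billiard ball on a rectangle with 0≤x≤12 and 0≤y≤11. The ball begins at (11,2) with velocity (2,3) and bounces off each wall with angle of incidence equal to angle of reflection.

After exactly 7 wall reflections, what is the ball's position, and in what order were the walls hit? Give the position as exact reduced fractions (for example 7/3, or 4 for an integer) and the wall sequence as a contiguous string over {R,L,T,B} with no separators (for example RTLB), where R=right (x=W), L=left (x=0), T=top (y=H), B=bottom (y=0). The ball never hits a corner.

1. t=1/2 → R at (12,7/2); v=(-2,3)
2. t=5/2 → T at (7,11); v=(-2,-3)
3. t=7/2 → L at (0,1/2); v=(2,-3)
4. t=1/6 → B at (1/3,0); v=(2,3)
5. t=11/3 → T at (23/3,11); v=(2,-3)
6. t=13/6 → R at (12,9/2); v=(-2,-3)
7. t=3/2 → B at (9,0); v=(-2,3)

Final position: (9,0)
Wall sequence: RTLBTRB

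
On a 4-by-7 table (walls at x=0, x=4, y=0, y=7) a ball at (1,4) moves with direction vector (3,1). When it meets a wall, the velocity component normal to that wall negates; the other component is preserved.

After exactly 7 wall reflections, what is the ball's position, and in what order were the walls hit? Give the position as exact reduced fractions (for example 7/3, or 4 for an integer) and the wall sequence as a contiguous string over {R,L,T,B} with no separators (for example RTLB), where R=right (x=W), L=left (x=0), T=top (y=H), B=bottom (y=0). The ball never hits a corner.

Final position: (0,7/3)
Wall sequence: RLTRLRL

1. t=1 → R at (4,5); v=(-3,1)
2. t=4/3 → L at (0,19/3); v=(3,1)
3. t=2/3 → T at (2,7); v=(3,-1)
4. t=2/3 → R at (4,19/3); v=(-3,-1)
5. t=4/3 → L at (0,5); v=(3,-1)
6. t=4/3 → R at (4,11/3); v=(-3,-1)
7. t=4/3 → L at (0,7/3); v=(3,-1)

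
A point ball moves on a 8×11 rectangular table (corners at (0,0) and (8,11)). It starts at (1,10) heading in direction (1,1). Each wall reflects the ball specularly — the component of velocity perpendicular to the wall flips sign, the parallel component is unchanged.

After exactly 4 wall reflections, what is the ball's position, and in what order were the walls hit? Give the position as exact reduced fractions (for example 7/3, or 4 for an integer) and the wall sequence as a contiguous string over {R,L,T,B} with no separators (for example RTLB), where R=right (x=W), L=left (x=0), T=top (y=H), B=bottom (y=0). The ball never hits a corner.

1. t=1 → T at (2,11); v=(1,-1)
2. t=6 → R at (8,5); v=(-1,-1)
3. t=5 → B at (3,0); v=(-1,1)
4. t=3 → L at (0,3); v=(1,1)

Final position: (0,3)
Wall sequence: TRBL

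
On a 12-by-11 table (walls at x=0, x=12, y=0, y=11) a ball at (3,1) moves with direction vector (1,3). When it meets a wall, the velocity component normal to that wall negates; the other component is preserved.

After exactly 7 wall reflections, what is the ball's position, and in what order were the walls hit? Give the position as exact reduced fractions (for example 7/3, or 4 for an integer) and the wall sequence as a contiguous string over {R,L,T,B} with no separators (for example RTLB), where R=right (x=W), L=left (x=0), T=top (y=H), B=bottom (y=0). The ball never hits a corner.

Final position: (0,2)
Wall sequence: TBRTBTL

1. t=10/3 → T at (19/3,11); v=(1,-3)
2. t=11/3 → B at (10,0); v=(1,3)
3. t=2 → R at (12,6); v=(-1,3)
4. t=5/3 → T at (31/3,11); v=(-1,-3)
5. t=11/3 → B at (20/3,0); v=(-1,3)
6. t=11/3 → T at (3,11); v=(-1,-3)
7. t=3 → L at (0,2); v=(1,-3)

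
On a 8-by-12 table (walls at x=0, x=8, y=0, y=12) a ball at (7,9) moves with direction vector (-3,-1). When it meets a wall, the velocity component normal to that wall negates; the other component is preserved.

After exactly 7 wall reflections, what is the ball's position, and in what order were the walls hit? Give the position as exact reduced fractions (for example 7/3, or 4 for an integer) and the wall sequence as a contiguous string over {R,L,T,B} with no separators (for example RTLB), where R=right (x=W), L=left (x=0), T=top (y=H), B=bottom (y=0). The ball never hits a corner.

1. t=7/3 → L at (0,20/3); v=(3,-1)
2. t=8/3 → R at (8,4); v=(-3,-1)
3. t=8/3 → L at (0,4/3); v=(3,-1)
4. t=4/3 → B at (4,0); v=(3,1)
5. t=4/3 → R at (8,4/3); v=(-3,1)
6. t=8/3 → L at (0,4); v=(3,1)
7. t=8/3 → R at (8,20/3); v=(-3,1)

Final position: (8,20/3)
Wall sequence: LRLBRLR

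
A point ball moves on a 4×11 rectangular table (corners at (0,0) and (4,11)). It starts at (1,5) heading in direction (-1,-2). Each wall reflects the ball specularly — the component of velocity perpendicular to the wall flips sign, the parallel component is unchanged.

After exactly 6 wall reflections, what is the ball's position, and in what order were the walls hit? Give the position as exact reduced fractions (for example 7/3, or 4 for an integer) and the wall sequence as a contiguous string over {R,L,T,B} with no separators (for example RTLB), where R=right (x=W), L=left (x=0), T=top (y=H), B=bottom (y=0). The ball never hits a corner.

1. t=1 → L at (0,3); v=(1,-2)
2. t=3/2 → B at (3/2,0); v=(1,2)
3. t=5/2 → R at (4,5); v=(-1,2)
4. t=3 → T at (1,11); v=(-1,-2)
5. t=1 → L at (0,9); v=(1,-2)
6. t=4 → R at (4,1); v=(-1,-2)

Final position: (4,1)
Wall sequence: LBRTLR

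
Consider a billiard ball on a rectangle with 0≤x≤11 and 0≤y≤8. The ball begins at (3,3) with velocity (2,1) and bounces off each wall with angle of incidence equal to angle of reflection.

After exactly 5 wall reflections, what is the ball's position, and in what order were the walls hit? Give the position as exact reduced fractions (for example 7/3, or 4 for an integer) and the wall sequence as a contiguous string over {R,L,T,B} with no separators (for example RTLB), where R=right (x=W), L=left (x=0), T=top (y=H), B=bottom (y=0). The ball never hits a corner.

Final position: (11,2)
Wall sequence: RTLBR

1. t=4 → R at (11,7); v=(-2,1)
2. t=1 → T at (9,8); v=(-2,-1)
3. t=9/2 → L at (0,7/2); v=(2,-1)
4. t=7/2 → B at (7,0); v=(2,1)
5. t=2 → R at (11,2); v=(-2,1)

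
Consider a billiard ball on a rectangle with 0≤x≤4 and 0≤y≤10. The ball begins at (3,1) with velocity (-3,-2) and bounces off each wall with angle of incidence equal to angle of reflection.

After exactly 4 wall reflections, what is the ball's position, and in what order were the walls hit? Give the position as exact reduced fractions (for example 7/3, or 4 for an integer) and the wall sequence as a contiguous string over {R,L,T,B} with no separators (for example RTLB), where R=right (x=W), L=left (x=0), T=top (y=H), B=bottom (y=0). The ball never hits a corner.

1. t=1/2 → B at (3/2,0); v=(-3,2)
2. t=1/2 → L at (0,1); v=(3,2)
3. t=4/3 → R at (4,11/3); v=(-3,2)
4. t=4/3 → L at (0,19/3); v=(3,2)

Final position: (0,19/3)
Wall sequence: BLRL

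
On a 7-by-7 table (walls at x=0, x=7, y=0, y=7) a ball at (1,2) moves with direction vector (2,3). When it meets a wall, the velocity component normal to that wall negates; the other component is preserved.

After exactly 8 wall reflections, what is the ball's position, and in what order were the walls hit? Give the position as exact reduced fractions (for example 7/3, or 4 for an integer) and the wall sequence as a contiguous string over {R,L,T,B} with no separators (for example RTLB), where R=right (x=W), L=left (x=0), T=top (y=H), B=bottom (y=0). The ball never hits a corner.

Final position: (5,7)
Wall sequence: TRBTLBRT

1. t=5/3 → T at (13/3,7); v=(2,-3)
2. t=4/3 → R at (7,3); v=(-2,-3)
3. t=1 → B at (5,0); v=(-2,3)
4. t=7/3 → T at (1/3,7); v=(-2,-3)
5. t=1/6 → L at (0,13/2); v=(2,-3)
6. t=13/6 → B at (13/3,0); v=(2,3)
7. t=4/3 → R at (7,4); v=(-2,3)
8. t=1 → T at (5,7); v=(-2,-3)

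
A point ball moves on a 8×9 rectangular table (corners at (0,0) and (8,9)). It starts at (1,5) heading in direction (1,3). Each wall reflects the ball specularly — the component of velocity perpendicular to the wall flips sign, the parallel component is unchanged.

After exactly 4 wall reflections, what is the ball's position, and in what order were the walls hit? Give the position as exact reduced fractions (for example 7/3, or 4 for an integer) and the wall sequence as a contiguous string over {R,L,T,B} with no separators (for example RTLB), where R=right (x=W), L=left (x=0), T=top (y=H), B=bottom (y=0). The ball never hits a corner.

1. t=4/3 → T at (7/3,9); v=(1,-3)
2. t=3 → B at (16/3,0); v=(1,3)
3. t=8/3 → R at (8,8); v=(-1,3)
4. t=1/3 → T at (23/3,9); v=(-1,-3)

Final position: (23/3,9)
Wall sequence: TBRT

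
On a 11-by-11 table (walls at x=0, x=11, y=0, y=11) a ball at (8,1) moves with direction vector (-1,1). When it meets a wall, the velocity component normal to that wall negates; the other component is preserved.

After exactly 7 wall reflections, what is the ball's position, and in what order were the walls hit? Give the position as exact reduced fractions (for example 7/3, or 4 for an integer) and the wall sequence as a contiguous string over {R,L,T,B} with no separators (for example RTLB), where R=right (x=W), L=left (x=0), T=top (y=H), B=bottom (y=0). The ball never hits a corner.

1. t=8 → L at (0,9); v=(1,1)
2. t=2 → T at (2,11); v=(1,-1)
3. t=9 → R at (11,2); v=(-1,-1)
4. t=2 → B at (9,0); v=(-1,1)
5. t=9 → L at (0,9); v=(1,1)
6. t=2 → T at (2,11); v=(1,-1)
7. t=9 → R at (11,2); v=(-1,-1)

Final position: (11,2)
Wall sequence: LTRBLTR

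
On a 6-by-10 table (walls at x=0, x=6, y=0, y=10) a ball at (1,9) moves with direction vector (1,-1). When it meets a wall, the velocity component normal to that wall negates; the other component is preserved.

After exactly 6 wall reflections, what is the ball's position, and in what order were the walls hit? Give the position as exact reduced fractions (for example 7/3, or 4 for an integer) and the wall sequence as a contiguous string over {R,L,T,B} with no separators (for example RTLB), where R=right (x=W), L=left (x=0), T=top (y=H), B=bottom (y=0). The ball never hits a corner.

1. t=5 → R at (6,4); v=(-1,-1)
2. t=4 → B at (2,0); v=(-1,1)
3. t=2 → L at (0,2); v=(1,1)
4. t=6 → R at (6,8); v=(-1,1)
5. t=2 → T at (4,10); v=(-1,-1)
6. t=4 → L at (0,6); v=(1,-1)

Final position: (0,6)
Wall sequence: RBLRTL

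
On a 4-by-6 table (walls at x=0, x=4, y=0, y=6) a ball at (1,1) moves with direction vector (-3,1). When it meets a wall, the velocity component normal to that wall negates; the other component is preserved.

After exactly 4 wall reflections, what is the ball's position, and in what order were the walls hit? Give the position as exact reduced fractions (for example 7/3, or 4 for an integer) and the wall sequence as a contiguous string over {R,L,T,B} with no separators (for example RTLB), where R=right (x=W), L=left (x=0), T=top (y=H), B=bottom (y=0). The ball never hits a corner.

Final position: (4,16/3)
Wall sequence: LRLR

1. t=1/3 → L at (0,4/3); v=(3,1)
2. t=4/3 → R at (4,8/3); v=(-3,1)
3. t=4/3 → L at (0,4); v=(3,1)
4. t=4/3 → R at (4,16/3); v=(-3,1)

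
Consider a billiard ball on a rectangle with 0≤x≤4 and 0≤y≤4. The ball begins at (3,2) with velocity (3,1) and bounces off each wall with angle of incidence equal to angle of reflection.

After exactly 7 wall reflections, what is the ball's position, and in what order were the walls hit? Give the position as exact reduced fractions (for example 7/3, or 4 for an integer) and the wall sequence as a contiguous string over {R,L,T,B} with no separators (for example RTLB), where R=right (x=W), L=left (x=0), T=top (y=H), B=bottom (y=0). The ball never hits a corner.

Final position: (3,0)
Wall sequence: RLTRLRB

1. t=1/3 → R at (4,7/3); v=(-3,1)
2. t=4/3 → L at (0,11/3); v=(3,1)
3. t=1/3 → T at (1,4); v=(3,-1)
4. t=1 → R at (4,3); v=(-3,-1)
5. t=4/3 → L at (0,5/3); v=(3,-1)
6. t=4/3 → R at (4,1/3); v=(-3,-1)
7. t=1/3 → B at (3,0); v=(-3,1)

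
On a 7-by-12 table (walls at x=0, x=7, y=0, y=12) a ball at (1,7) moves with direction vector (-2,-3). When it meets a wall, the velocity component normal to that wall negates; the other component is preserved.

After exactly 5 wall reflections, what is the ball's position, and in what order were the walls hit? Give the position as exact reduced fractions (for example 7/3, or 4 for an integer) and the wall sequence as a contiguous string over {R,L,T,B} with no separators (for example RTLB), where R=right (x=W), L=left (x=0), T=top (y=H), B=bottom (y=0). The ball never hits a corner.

Final position: (0,17/2)
Wall sequence: LBRTL

1. t=1/2 → L at (0,11/2); v=(2,-3)
2. t=11/6 → B at (11/3,0); v=(2,3)
3. t=5/3 → R at (7,5); v=(-2,3)
4. t=7/3 → T at (7/3,12); v=(-2,-3)
5. t=7/6 → L at (0,17/2); v=(2,-3)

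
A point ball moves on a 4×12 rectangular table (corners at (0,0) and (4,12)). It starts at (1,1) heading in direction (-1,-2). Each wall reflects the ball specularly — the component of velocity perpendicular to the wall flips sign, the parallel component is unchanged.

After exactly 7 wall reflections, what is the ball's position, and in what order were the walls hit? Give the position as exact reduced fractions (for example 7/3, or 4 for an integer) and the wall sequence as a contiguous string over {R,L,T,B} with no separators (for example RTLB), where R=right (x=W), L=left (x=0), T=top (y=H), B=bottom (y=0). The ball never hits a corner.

1. t=1/2 → B at (1/2,0); v=(-1,2)
2. t=1/2 → L at (0,1); v=(1,2)
3. t=4 → R at (4,9); v=(-1,2)
4. t=3/2 → T at (5/2,12); v=(-1,-2)
5. t=5/2 → L at (0,7); v=(1,-2)
6. t=7/2 → B at (7/2,0); v=(1,2)
7. t=1/2 → R at (4,1); v=(-1,2)

Final position: (4,1)
Wall sequence: BLRTLBR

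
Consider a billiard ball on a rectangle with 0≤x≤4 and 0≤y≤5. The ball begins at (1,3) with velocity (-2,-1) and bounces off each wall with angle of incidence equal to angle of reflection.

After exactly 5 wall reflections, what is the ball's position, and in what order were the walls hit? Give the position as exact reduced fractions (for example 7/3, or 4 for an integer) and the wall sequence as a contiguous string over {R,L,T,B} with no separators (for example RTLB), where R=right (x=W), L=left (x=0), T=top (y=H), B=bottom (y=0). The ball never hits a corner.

1. t=1/2 → L at (0,5/2); v=(2,-1)
2. t=2 → R at (4,1/2); v=(-2,-1)
3. t=1/2 → B at (3,0); v=(-2,1)
4. t=3/2 → L at (0,3/2); v=(2,1)
5. t=2 → R at (4,7/2); v=(-2,1)

Final position: (4,7/2)
Wall sequence: LRBLR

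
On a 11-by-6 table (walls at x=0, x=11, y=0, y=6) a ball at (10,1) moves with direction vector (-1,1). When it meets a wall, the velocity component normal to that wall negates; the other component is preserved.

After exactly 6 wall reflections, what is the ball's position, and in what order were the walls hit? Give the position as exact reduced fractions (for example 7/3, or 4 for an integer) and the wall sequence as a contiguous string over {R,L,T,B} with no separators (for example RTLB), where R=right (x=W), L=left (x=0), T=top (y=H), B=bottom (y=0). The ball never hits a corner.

1. t=5 → T at (5,6); v=(-1,-1)
2. t=5 → L at (0,1); v=(1,-1)
3. t=1 → B at (1,0); v=(1,1)
4. t=6 → T at (7,6); v=(1,-1)
5. t=4 → R at (11,2); v=(-1,-1)
6. t=2 → B at (9,0); v=(-1,1)

Final position: (9,0)
Wall sequence: TLBTRB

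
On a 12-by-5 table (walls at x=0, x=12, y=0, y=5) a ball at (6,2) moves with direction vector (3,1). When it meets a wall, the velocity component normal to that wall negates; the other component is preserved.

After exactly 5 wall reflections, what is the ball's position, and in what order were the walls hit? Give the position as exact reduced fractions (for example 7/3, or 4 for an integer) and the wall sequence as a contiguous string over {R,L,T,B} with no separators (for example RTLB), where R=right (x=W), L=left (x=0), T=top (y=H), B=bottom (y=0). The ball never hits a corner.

1. t=2 → R at (12,4); v=(-3,1)
2. t=1 → T at (9,5); v=(-3,-1)
3. t=3 → L at (0,2); v=(3,-1)
4. t=2 → B at (6,0); v=(3,1)
5. t=2 → R at (12,2); v=(-3,1)

Final position: (12,2)
Wall sequence: RTLBR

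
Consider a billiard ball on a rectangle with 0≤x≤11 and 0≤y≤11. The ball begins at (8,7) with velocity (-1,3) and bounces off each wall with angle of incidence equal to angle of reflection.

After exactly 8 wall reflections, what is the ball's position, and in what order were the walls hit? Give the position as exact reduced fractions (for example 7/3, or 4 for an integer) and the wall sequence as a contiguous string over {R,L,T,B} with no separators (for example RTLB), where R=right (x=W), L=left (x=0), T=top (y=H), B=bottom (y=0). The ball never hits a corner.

1. t=4/3 → T at (20/3,11); v=(-1,-3)
2. t=11/3 → B at (3,0); v=(-1,3)
3. t=3 → L at (0,9); v=(1,3)
4. t=2/3 → T at (2/3,11); v=(1,-3)
5. t=11/3 → B at (13/3,0); v=(1,3)
6. t=11/3 → T at (8,11); v=(1,-3)
7. t=3 → R at (11,2); v=(-1,-3)
8. t=2/3 → B at (31/3,0); v=(-1,3)

Final position: (31/3,0)
Wall sequence: TBLTBTRB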